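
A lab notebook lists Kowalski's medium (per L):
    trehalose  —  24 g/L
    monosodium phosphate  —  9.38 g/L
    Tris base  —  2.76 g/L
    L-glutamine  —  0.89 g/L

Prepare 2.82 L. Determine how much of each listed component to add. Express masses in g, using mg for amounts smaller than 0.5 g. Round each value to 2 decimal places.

trehalose 67.68 g; monosodium phosphate 26.45 g; Tris base 7.78 g; L-glutamine 2.51 g

Working volume: 2.82 L.
trehalose: 24 g/L × 2.82 L = 67.68 g
monosodium phosphate: 9.38 g/L × 2.82 L = 26.45 g
Tris base: 2.76 g/L × 2.82 L = 7.78 g
L-glutamine: 0.89 g/L × 2.82 L = 2.51 g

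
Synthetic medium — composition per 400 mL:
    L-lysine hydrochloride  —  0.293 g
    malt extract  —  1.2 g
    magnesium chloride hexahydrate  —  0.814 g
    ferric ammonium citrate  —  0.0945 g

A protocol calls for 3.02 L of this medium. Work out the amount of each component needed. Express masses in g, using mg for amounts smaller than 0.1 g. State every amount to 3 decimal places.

Ratio of target to recipe volume: 3020 / 400 = 7.55.
L-lysine hydrochloride: 0.293 g × (3020 mL / 400 mL) = 2.212 g
malt extract: 1.2 g × (3020 mL / 400 mL) = 9.060 g
magnesium chloride hexahydrate: 0.814 g × (3020 mL / 400 mL) = 6.146 g
ferric ammonium citrate: 0.0945 g × (3020 mL / 400 mL) = 0.713 g

L-lysine hydrochloride 2.212 g; malt extract 9.060 g; magnesium chloride hexahydrate 6.146 g; ferric ammonium citrate 0.713 g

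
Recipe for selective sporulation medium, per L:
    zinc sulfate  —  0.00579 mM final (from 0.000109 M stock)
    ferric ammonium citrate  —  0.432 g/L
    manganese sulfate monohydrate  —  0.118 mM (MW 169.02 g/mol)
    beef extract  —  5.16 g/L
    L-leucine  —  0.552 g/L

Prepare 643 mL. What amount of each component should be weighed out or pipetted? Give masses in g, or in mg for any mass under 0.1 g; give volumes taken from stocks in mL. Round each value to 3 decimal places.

Scale factor relative to 1 L: 0.643.
zinc sulfate: C1V1 = C2V2 → 0.00579 mM × 643 mL ÷ 0.109 mM = 34.156 mL
ferric ammonium citrate: 0.432 g/L × 0.643 L = 0.278 g
manganese sulfate monohydrate: 0.118 mmol/L × 169.02 mg/mmol × 0.643 L = 12.824 mg
beef extract: 5.16 g/L × 0.643 L = 3.318 g
L-leucine: 0.552 g/L × 0.643 L = 0.355 g

zinc sulfate 34.156 mL; ferric ammonium citrate 0.278 g; manganese sulfate monohydrate 12.824 mg; beef extract 3.318 g; L-leucine 0.355 g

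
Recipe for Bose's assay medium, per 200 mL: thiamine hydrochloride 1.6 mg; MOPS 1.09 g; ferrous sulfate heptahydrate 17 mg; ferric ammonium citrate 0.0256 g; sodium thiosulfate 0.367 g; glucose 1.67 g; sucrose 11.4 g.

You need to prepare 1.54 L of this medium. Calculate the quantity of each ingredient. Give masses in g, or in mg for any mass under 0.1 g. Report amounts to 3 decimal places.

thiamine hydrochloride 12.320 mg; MOPS 8.393 g; ferrous sulfate heptahydrate 0.131 g; ferric ammonium citrate 0.197 g; sodium thiosulfate 2.826 g; glucose 12.859 g; sucrose 87.780 g

Ratio of target to recipe volume: 1540 / 200 = 7.7.
thiamine hydrochloride: 1.6 mg × (1540 mL / 200 mL) = 12.320 mg
MOPS: 1.09 g × (1540 mL / 200 mL) = 8.393 g
ferrous sulfate heptahydrate: 17 mg × (1540 mL / 200 mL) = 130.9 mg = 0.131 g
ferric ammonium citrate: 0.0256 g × (1540 mL / 200 mL) = 0.197 g
sodium thiosulfate: 0.367 g × (1540 mL / 200 mL) = 2.826 g
glucose: 1.67 g × (1540 mL / 200 mL) = 12.859 g
sucrose: 11.4 g × (1540 mL / 200 mL) = 87.780 g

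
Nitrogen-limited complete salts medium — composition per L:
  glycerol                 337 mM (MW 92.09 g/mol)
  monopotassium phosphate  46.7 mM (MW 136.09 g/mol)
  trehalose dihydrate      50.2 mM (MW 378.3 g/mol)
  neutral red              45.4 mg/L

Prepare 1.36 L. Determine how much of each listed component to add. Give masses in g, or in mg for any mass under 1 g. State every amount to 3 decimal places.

Scale factor relative to 1 L: 1.36.
glycerol: 337 mmol/L × 92.09 g/mol × 1.36 L ÷ 1000 = 42.207 g
monopotassium phosphate: 46.7 mmol/L × 136.09 g/mol × 1.36 L ÷ 1000 = 8.643 g
trehalose dihydrate: 50.2 mmol/L × 378.3 g/mol × 1.36 L ÷ 1000 = 25.827 g
neutral red: 45.4 mg/L × 1.36 L = 61.744 mg

glycerol 42.207 g; monopotassium phosphate 8.643 g; trehalose dihydrate 25.827 g; neutral red 61.744 mg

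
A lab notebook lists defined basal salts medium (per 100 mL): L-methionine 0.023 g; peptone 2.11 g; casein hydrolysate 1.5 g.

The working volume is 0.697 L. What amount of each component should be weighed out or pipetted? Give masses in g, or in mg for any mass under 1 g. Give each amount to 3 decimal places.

L-methionine 160.310 mg; peptone 14.707 g; casein hydrolysate 10.455 g

Scale factor = 697 mL / 100 mL = 6.97.
L-methionine: 0.023 g × (697 mL / 100 mL) = 0.16031 g = 160.310 mg
peptone: 2.11 g × (697 mL / 100 mL) = 14.707 g
casein hydrolysate: 1.5 g × (697 mL / 100 mL) = 10.455 g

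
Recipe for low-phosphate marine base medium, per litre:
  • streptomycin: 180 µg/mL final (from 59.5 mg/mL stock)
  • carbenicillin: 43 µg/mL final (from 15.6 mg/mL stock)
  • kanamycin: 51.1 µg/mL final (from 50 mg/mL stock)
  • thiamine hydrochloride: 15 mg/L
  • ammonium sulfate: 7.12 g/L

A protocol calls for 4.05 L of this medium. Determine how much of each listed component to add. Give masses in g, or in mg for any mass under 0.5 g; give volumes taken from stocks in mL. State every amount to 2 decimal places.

Working volume: 4.05 L.
streptomycin: dilute stock: 180 µg/mL × 4050 mL ÷ 59500 µg/mL = 12.25 mL
carbenicillin: dilute stock: 43 µg/mL × 4050 mL ÷ 15600 µg/mL = 11.16 mL
kanamycin: V = C2·V2/C1 = 51.1 µg/mL × 4050 mL ÷ 50000 µg/mL = 4.14 mL
thiamine hydrochloride: 15 mg/L × 4.05 L = 60.75 mg
ammonium sulfate: 7.12 g/L × 4.05 L = 28.84 g

streptomycin 12.25 mL; carbenicillin 11.16 mL; kanamycin 4.14 mL; thiamine hydrochloride 60.75 mg; ammonium sulfate 28.84 g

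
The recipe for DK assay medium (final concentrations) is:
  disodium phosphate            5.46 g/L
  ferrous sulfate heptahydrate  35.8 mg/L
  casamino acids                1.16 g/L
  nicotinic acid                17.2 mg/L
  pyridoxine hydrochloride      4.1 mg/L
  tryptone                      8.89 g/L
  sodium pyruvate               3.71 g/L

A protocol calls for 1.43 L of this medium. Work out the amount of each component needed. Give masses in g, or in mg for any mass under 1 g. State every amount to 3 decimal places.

disodium phosphate 7.808 g; ferrous sulfate heptahydrate 51.194 mg; casamino acids 1.659 g; nicotinic acid 24.596 mg; pyridoxine hydrochloride 5.863 mg; tryptone 12.713 g; sodium pyruvate 5.305 g

Working volume: 1.43 L.
disodium phosphate: 5.46 g/L × 1.43 L = 7.808 g
ferrous sulfate heptahydrate: 35.8 mg/L × 1.43 L = 51.194 mg
casamino acids: 1.16 g/L × 1.43 L = 1.659 g
nicotinic acid: 17.2 mg/L × 1.43 L = 24.596 mg
pyridoxine hydrochloride: 4.1 mg/L × 1.43 L = 5.863 mg
tryptone: 8.89 g/L × 1.43 L = 12.713 g
sodium pyruvate: 3.71 g/L × 1.43 L = 5.305 g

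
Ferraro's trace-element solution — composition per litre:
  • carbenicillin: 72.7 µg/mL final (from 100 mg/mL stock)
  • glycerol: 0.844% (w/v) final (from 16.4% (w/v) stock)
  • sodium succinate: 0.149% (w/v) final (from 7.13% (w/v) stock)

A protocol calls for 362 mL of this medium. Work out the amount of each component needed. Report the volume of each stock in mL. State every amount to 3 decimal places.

carbenicillin 0.263 mL; glycerol 18.630 mL; sodium succinate 7.565 mL

Scale factor relative to 1 L: 0.362.
carbenicillin: C1V1 = C2V2 → 72.7 µg/mL × 362 mL ÷ 100000 µg/mL = 0.263 mL
glycerol: dilute stock: 0.844% ÷ 16.4% × 362 mL = 18.630 mL
sodium succinate: C1V1 = C2V2 → 0.149% ÷ 7.13% × 362 mL = 7.565 mL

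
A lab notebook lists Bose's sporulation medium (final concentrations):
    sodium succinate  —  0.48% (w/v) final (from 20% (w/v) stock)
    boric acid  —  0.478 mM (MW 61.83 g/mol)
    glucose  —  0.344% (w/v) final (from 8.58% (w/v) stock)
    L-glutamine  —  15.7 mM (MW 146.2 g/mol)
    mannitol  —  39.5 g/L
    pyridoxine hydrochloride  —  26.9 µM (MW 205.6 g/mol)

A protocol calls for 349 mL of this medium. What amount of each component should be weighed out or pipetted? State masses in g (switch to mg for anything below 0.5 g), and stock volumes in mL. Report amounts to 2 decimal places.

Scale factor relative to 1 L: 0.349.
sodium succinate: dilute stock: 0.48% ÷ 20% × 349 mL = 8.38 mL
boric acid: 0.478 mmol/L × 61.83 mg/mmol × 0.349 L = 10.31 mg
glucose: dilute stock: 0.344% ÷ 8.58% × 349 mL = 13.99 mL
L-glutamine: 15.7 mmol/L × 146.2 g/mol × 0.349 L ÷ 1000 = 0.80 g
mannitol: 39.5 g/L × 0.349 L = 13.79 g
pyridoxine hydrochloride: 26.9 µmol/L × 205.6 g/mol × 0.349 L ÷ 1000 = 1.93 mg

sodium succinate 8.38 mL; boric acid 10.31 mg; glucose 13.99 mL; L-glutamine 0.80 g; mannitol 13.79 g; pyridoxine hydrochloride 1.93 mg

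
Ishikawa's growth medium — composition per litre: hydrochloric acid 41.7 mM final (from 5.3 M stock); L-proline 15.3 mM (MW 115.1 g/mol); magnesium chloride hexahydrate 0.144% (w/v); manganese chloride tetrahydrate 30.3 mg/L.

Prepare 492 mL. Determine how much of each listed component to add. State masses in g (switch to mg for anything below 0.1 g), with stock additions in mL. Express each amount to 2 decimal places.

Working volume: 492 mL = 0.492 L.
hydrochloric acid: dilute stock: 41.7 mM × 492 mL ÷ 5300 mM = 3.87 mL
L-proline: 15.3 mmol/L × 115.1 g/mol × 0.492 L ÷ 1000 = 0.87 g
magnesium chloride hexahydrate: 0.144% w/v = 1.44 g/L → 1.44 × 0.492 L = 0.71 g
manganese chloride tetrahydrate: 30.3 mg/L × 0.492 L = 14.91 mg

hydrochloric acid 3.87 mL; L-proline 0.87 g; magnesium chloride hexahydrate 0.71 g; manganese chloride tetrahydrate 14.91 mg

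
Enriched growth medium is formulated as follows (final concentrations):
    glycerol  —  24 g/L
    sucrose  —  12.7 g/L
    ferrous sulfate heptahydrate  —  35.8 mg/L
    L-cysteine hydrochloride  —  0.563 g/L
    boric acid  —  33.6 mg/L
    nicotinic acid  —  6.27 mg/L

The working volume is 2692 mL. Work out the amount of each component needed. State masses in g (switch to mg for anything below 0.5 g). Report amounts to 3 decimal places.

glycerol 64.608 g; sucrose 34.188 g; ferrous sulfate heptahydrate 96.374 mg; L-cysteine hydrochloride 1.516 g; boric acid 90.451 mg; nicotinic acid 16.879 mg

Scale factor relative to 1 L: 2.692.
glycerol: 24 g/L × 2.692 L = 64.608 g
sucrose: 12.7 g/L × 2.692 L = 34.188 g
ferrous sulfate heptahydrate: 35.8 mg/L × 2.692 L = 96.374 mg
L-cysteine hydrochloride: 0.563 g/L × 2.692 L = 1.516 g
boric acid: 33.6 mg/L × 2.692 L = 90.451 mg
nicotinic acid: 6.27 mg/L × 2.692 L = 16.879 mg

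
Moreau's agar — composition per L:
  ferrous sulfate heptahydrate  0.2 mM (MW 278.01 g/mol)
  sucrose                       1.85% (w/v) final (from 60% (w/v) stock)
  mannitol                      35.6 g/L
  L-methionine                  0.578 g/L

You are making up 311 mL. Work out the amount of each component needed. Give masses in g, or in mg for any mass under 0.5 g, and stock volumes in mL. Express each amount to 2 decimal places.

ferrous sulfate heptahydrate 17.29 mg; sucrose 9.59 mL; mannitol 11.07 g; L-methionine 179.76 mg

Target volume = 311 mL = 0.311 L.
ferrous sulfate heptahydrate: 0.2 mmol/L × 278.01 mg/mmol × 0.311 L = 17.29 mg
sucrose: V = C2·V2/C1 = 1.85% ÷ 60% × 311 mL = 9.59 mL
mannitol: 35.6 g/L × 0.311 L = 11.07 g
L-methionine: 0.578 g/L × 0.311 L = 0.179758 g = 179.76 mg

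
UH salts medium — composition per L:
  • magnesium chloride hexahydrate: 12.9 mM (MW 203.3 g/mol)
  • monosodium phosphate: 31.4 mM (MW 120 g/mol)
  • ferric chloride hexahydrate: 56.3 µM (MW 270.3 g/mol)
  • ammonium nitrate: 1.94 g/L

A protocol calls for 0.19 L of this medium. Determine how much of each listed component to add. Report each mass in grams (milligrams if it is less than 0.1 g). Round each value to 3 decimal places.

magnesium chloride hexahydrate 0.498 g; monosodium phosphate 0.716 g; ferric chloride hexahydrate 2.891 mg; ammonium nitrate 0.369 g

Scale factor relative to 1 L: 0.19.
magnesium chloride hexahydrate: 12.9 mmol/L × 203.3 g/mol × 0.19 L ÷ 1000 = 0.498 g
monosodium phosphate: 31.4 mmol/L × 120 g/mol × 0.19 L ÷ 1000 = 0.716 g
ferric chloride hexahydrate: 56.3 µmol/L × 270.3 g/mol × 0.19 L ÷ 1000 = 2.891 mg
ammonium nitrate: 1.94 g/L × 0.19 L = 0.369 g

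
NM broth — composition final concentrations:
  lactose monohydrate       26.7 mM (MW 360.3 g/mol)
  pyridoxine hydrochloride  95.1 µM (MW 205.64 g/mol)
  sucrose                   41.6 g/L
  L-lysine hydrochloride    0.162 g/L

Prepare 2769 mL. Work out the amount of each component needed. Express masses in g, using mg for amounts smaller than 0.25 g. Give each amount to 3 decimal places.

Working volume: 2769 mL = 2.769 L.
lactose monohydrate: 26.7 mmol/L × 360.3 g/mol × 2.769 L ÷ 1000 = 26.638 g
pyridoxine hydrochloride: 95.1 µmol/L × 205.64 g/mol × 2.769 L ÷ 1000 = 54.152 mg
sucrose: 41.6 g/L × 2.769 L = 115.190 g
L-lysine hydrochloride: 0.162 g/L × 2.769 L = 0.449 g

lactose monohydrate 26.638 g; pyridoxine hydrochloride 54.152 mg; sucrose 115.190 g; L-lysine hydrochloride 0.449 g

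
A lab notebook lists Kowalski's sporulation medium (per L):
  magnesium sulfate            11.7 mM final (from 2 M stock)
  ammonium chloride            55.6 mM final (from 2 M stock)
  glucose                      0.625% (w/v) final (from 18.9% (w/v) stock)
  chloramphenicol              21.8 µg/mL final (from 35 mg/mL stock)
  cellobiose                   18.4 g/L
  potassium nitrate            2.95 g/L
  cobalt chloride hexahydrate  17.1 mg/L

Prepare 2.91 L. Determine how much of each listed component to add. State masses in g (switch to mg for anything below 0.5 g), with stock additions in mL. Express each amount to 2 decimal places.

magnesium sulfate 17.02 mL; ammonium chloride 80.90 mL; glucose 96.23 mL; chloramphenicol 1.81 mL; cellobiose 53.54 g; potassium nitrate 8.58 g; cobalt chloride hexahydrate 49.76 mg

Scale factor relative to 1 L: 2.91.
magnesium sulfate: dilute stock: 11.7 mM × 2910 mL ÷ 2000 mM = 17.02 mL
ammonium chloride: C1V1 = C2V2 → 55.6 mM × 2910 mL ÷ 2000 mM = 80.90 mL
glucose: dilute stock: 0.625% ÷ 18.9% × 2910 mL = 96.23 mL
chloramphenicol: C1V1 = C2V2 → 21.8 µg/mL × 2910 mL ÷ 35000 µg/mL = 1.81 mL
cellobiose: 18.4 g/L × 2.91 L = 53.54 g
potassium nitrate: 2.95 g/L × 2.91 L = 8.58 g
cobalt chloride hexahydrate: 17.1 mg/L × 2.91 L = 49.76 mg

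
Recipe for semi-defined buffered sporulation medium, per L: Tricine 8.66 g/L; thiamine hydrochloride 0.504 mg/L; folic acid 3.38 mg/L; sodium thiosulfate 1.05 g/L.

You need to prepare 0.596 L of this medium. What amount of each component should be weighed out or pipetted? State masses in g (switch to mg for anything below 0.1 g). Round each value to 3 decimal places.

Scale factor relative to 1 L: 0.596.
Tricine: 8.66 g/L × 0.596 L = 5.161 g
thiamine hydrochloride: 0.504 mg/L × 0.596 L = 0.300 mg
folic acid: 3.38 mg/L × 0.596 L = 2.014 mg
sodium thiosulfate: 1.05 g/L × 0.596 L = 0.626 g

Tricine 5.161 g; thiamine hydrochloride 0.300 mg; folic acid 2.014 mg; sodium thiosulfate 0.626 g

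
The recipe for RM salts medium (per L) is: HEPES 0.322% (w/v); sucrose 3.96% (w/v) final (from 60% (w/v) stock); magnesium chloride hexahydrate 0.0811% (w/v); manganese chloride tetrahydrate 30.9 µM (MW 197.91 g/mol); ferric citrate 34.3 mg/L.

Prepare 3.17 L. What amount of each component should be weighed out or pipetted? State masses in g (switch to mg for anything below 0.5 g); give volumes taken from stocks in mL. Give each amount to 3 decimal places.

HEPES 10.207 g; sucrose 209.220 mL; magnesium chloride hexahydrate 2.571 g; manganese chloride tetrahydrate 19.386 mg; ferric citrate 108.731 mg

Scale factor relative to 1 L: 3.17.
HEPES: 0.322 g per 100 mL × 3170 mL ÷ 100 = 10.207 g
sucrose: C1V1 = C2V2 → 3.96% ÷ 60% × 3170 mL = 209.220 mL
magnesium chloride hexahydrate: 0.0811% w/v = 0.811 g/L → 0.811 × 3.17 L = 2.571 g
manganese chloride tetrahydrate: 30.9 µmol/L × 197.91 g/mol × 3.17 L ÷ 1000 = 19.386 mg
ferric citrate: 34.3 mg/L × 3.17 L = 108.731 mg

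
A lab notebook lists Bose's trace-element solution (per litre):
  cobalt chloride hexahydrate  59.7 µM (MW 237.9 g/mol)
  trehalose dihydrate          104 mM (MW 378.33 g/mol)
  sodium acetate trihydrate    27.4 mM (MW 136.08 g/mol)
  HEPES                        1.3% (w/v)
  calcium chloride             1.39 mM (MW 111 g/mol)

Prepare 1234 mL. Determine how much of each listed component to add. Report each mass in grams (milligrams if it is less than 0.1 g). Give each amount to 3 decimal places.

cobalt chloride hexahydrate 17.526 mg; trehalose dihydrate 48.553 g; sodium acetate trihydrate 4.601 g; HEPES 16.042 g; calcium chloride 0.190 g

Scale factor relative to 1 L: 1.234.
cobalt chloride hexahydrate: 59.7 µmol/L × 237.9 g/mol × 1.234 L ÷ 1000 = 17.526 mg
trehalose dihydrate: 104 mmol/L × 378.33 g/mol × 1.234 L ÷ 1000 = 48.553 g
sodium acetate trihydrate: 27.4 mmol/L × 136.08 g/mol × 1.234 L ÷ 1000 = 4.601 g
HEPES: 1.3 g per 100 mL × 1234 mL ÷ 100 = 16.042 g
calcium chloride: 1.39 mmol/L × 111 g/mol × 1.234 L ÷ 1000 = 0.190 g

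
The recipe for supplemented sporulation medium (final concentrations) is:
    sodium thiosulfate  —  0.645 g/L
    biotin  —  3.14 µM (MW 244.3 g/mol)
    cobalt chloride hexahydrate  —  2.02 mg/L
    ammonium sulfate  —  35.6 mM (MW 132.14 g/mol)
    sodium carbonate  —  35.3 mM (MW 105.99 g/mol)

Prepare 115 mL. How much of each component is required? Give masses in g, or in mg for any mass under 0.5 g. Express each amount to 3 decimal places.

Target volume = 115 mL = 0.115 L.
sodium thiosulfate: 0.645 g/L × 0.115 L = 0.074175 g = 74.175 mg
biotin: 3.14 µmol/L × 244.3 g/mol × 0.115 L ÷ 1000 = 0.088 mg
cobalt chloride hexahydrate: 2.02 mg/L × 0.115 L = 0.232 mg
ammonium sulfate: 35.6 mmol/L × 132.14 g/mol × 0.115 L ÷ 1000 = 0.541 g
sodium carbonate: 35.3 mmol/L × 105.99 mg/mmol × 0.115 L = 430.266 mg

sodium thiosulfate 74.175 mg; biotin 0.088 mg; cobalt chloride hexahydrate 0.232 mg; ammonium sulfate 0.541 g; sodium carbonate 430.266 mg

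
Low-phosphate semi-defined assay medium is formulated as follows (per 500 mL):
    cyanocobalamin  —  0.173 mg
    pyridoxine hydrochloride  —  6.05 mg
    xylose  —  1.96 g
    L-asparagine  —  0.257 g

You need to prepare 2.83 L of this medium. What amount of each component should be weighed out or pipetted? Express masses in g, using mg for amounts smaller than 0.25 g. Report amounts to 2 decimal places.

Scale factor = 2830 mL / 500 mL = 5.66.
cyanocobalamin: 0.173 mg × (2830 mL / 500 mL) = 0.98 mg
pyridoxine hydrochloride: 6.05 mg × (2830 mL / 500 mL) = 34.24 mg
xylose: 1.96 g × (2830 mL / 500 mL) = 11.09 g
L-asparagine: 0.257 g × (2830 mL / 500 mL) = 1.45 g

cyanocobalamin 0.98 mg; pyridoxine hydrochloride 34.24 mg; xylose 11.09 g; L-asparagine 1.45 g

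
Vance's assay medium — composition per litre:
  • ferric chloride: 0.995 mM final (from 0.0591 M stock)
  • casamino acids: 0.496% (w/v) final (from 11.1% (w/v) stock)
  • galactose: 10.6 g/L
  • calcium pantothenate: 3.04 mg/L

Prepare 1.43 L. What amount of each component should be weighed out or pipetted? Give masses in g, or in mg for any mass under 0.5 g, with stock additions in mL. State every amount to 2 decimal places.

Working volume: 1.43 L.
ferric chloride: V = C2·V2/C1 = 0.995 mM × 1430 mL ÷ 59.1 mM = 24.08 mL
casamino acids: C1V1 = C2V2 → 0.496% ÷ 11.1% × 1430 mL = 63.90 mL
galactose: 10.6 g/L × 1.43 L = 15.16 g
calcium pantothenate: 3.04 mg/L × 1.43 L = 4.35 mg

ferric chloride 24.08 mL; casamino acids 63.90 mL; galactose 15.16 g; calcium pantothenate 4.35 mg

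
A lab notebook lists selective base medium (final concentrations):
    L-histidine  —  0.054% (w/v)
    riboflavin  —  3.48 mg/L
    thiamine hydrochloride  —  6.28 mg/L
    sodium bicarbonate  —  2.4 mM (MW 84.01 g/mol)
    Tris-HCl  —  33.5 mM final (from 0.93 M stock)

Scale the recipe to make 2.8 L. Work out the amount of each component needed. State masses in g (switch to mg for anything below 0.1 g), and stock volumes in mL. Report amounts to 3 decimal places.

L-histidine 1.512 g; riboflavin 9.744 mg; thiamine hydrochloride 17.584 mg; sodium bicarbonate 0.565 g; Tris-HCl 100.860 mL

Scale factor relative to 1 L: 2.8.
L-histidine: 0.054 g per 100 mL × 2800 mL ÷ 100 = 1.512 g
riboflavin: 3.48 mg/L × 2.8 L = 9.744 mg
thiamine hydrochloride: 6.28 mg/L × 2.8 L = 17.584 mg
sodium bicarbonate: 2.4 mmol/L × 84.01 g/mol × 2.8 L ÷ 1000 = 0.565 g
Tris-HCl: C1V1 = C2V2 → 33.5 mM × 2800 mL ÷ 930 mM = 100.860 mL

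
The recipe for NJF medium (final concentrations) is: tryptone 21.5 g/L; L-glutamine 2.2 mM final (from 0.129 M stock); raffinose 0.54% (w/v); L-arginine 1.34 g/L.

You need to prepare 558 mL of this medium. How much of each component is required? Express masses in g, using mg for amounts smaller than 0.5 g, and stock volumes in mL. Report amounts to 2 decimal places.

Working volume: 558 mL = 0.558 L.
tryptone: 21.5 g/L × 0.558 L = 12.00 g
L-glutamine: dilute stock: 2.2 mM × 558 mL ÷ 129 mM = 9.52 mL
raffinose: 0.54% w/v = 5.4 g/L → 5.4 × 0.558 L = 3.01 g
L-arginine: 1.34 g/L × 0.558 L = 0.75 g

tryptone 12.00 g; L-glutamine 9.52 mL; raffinose 3.01 g; L-arginine 0.75 g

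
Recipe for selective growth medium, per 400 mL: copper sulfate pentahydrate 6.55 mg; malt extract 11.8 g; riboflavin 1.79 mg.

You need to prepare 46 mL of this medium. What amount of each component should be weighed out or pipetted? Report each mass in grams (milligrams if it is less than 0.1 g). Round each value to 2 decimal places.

Ratio of target to recipe volume: 46 / 400 = 0.115.
copper sulfate pentahydrate: 6.55 mg × (46 mL / 400 mL) = 0.75 mg
malt extract: 11.8 g × (46 mL / 400 mL) = 1.36 g
riboflavin: 1.79 mg × (46 mL / 400 mL) = 0.21 mg

copper sulfate pentahydrate 0.75 mg; malt extract 1.36 g; riboflavin 0.21 mg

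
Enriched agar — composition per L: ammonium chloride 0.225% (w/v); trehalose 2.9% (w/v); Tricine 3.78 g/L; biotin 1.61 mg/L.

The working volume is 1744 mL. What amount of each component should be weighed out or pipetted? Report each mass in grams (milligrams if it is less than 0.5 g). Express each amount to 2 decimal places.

ammonium chloride 3.92 g; trehalose 50.58 g; Tricine 6.59 g; biotin 2.81 mg

Working volume: 1744 mL = 1.744 L.
ammonium chloride: 0.225% w/v = 2.25 g/L → 2.25 × 1.744 L = 3.92 g
trehalose: 2.9% w/v = 29 g/L → 29 × 1.744 L = 50.58 g
Tricine: 3.78 g/L × 1.744 L = 6.59 g
biotin: 1.61 mg/L × 1.744 L = 2.81 mg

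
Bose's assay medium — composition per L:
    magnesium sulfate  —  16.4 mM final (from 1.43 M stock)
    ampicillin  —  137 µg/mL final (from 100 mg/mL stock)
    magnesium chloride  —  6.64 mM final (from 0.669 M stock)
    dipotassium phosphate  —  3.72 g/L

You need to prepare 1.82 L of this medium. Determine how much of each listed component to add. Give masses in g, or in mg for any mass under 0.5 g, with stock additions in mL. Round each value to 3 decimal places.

magnesium sulfate 20.873 mL; ampicillin 2.493 mL; magnesium chloride 18.064 mL; dipotassium phosphate 6.770 g

Scale factor relative to 1 L: 1.82.
magnesium sulfate: V = C2·V2/C1 = 16.4 mM × 1820 mL ÷ 1430 mM = 20.873 mL
ampicillin: V = C2·V2/C1 = 137 µg/mL × 1820 mL ÷ 100000 µg/mL = 2.493 mL
magnesium chloride: V = C2·V2/C1 = 6.64 mM × 1820 mL ÷ 669 mM = 18.064 mL
dipotassium phosphate: 3.72 g/L × 1.82 L = 6.770 g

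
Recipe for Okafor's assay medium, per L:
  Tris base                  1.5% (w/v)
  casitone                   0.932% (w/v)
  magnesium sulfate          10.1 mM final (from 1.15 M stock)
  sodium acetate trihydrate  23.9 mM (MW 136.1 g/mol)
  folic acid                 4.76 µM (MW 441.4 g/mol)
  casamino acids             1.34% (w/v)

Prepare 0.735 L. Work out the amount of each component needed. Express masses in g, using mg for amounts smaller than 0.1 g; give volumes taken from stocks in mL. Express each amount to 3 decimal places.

Tris base 11.025 g; casitone 6.850 g; magnesium sulfate 6.455 mL; sodium acetate trihydrate 2.391 g; folic acid 1.544 mg; casamino acids 9.849 g

Working volume: 0.735 L.
Tris base: 1.5% w/v = 15 g/L → 15 × 0.735 L = 11.025 g
casitone: 0.932% w/v = 9.32 g/L → 9.32 × 0.735 L = 6.850 g
magnesium sulfate: dilute stock: 10.1 mM × 735 mL ÷ 1150 mM = 6.455 mL
sodium acetate trihydrate: 23.9 mmol/L × 136.1 g/mol × 0.735 L ÷ 1000 = 2.391 g
folic acid: 4.76 µmol/L × 441.4 g/mol × 0.735 L ÷ 1000 = 1.544 mg
casamino acids: 1.34% w/v = 13.4 g/L → 13.4 × 0.735 L = 9.849 g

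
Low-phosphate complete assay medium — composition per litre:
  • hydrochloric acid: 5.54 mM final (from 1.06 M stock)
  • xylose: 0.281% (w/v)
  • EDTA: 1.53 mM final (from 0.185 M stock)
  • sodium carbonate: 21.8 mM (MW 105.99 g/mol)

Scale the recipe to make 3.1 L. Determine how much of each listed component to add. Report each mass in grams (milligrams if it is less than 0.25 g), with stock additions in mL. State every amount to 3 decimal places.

Working volume: 3.1 L.
hydrochloric acid: dilute stock: 5.54 mM × 3100 mL ÷ 1060 mM = 16.202 mL
xylose: 0.281% w/v = 2.81 g/L → 2.81 × 3.1 L = 8.711 g
EDTA: dilute stock: 1.53 mM × 3100 mL ÷ 185 mM = 25.638 mL
sodium carbonate: 21.8 mmol/L × 105.99 g/mol × 3.1 L ÷ 1000 = 7.163 g

hydrochloric acid 16.202 mL; xylose 8.711 g; EDTA 25.638 mL; sodium carbonate 7.163 g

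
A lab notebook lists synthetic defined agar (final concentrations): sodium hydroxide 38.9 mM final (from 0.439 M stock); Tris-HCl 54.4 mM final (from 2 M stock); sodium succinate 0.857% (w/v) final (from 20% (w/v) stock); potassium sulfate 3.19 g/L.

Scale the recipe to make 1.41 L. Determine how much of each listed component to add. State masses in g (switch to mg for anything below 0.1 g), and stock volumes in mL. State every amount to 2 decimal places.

Working volume: 1.41 L.
sodium hydroxide: dilute stock: 38.9 mM × 1410 mL ÷ 439 mM = 124.94 mL
Tris-HCl: C1V1 = C2V2 → 54.4 mM × 1410 mL ÷ 2000 mM = 38.35 mL
sodium succinate: C1V1 = C2V2 → 0.857% ÷ 20% × 1410 mL = 60.42 mL
potassium sulfate: 3.19 g/L × 1.41 L = 4.50 g

sodium hydroxide 124.94 mL; Tris-HCl 38.35 mL; sodium succinate 60.42 mL; potassium sulfate 4.50 g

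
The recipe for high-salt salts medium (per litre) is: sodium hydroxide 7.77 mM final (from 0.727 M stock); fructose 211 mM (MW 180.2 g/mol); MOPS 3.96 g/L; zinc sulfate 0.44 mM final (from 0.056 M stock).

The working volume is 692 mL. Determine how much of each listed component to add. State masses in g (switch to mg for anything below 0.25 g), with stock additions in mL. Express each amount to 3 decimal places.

sodium hydroxide 7.396 mL; fructose 26.311 g; MOPS 2.740 g; zinc sulfate 5.437 mL

Scale factor relative to 1 L: 0.692.
sodium hydroxide: V = C2·V2/C1 = 7.77 mM × 692 mL ÷ 727 mM = 7.396 mL
fructose: 211 mmol/L × 180.2 g/mol × 0.692 L ÷ 1000 = 26.311 g
MOPS: 3.96 g/L × 0.692 L = 2.740 g
zinc sulfate: dilute stock: 0.44 mM × 692 mL ÷ 56 mM = 5.437 mL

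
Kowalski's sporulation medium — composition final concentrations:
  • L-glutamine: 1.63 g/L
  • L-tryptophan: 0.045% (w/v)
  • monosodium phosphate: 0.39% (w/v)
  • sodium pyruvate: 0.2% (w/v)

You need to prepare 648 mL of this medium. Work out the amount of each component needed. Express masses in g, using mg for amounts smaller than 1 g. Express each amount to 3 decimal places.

L-glutamine 1.056 g; L-tryptophan 291.600 mg; monosodium phosphate 2.527 g; sodium pyruvate 1.296 g

Target volume = 648 mL = 0.648 L.
L-glutamine: 1.63 g/L × 0.648 L = 1.056 g
L-tryptophan: 0.045% w/v = 0.45 g/L → 0.45 × 0.648 L = 0.2916 g = 291.600 mg
monosodium phosphate: 0.39% w/v = 3.9 g/L → 3.9 × 0.648 L = 2.527 g
sodium pyruvate: 0.2 g per 100 mL × 648 mL ÷ 100 = 1.296 g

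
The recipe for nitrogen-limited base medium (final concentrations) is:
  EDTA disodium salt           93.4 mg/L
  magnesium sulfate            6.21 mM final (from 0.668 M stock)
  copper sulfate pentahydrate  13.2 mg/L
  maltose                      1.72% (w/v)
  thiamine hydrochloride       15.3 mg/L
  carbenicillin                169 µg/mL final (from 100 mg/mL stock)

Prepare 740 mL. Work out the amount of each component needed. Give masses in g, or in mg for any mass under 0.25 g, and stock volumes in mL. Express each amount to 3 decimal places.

Target volume = 740 mL = 0.74 L.
EDTA disodium salt: 93.4 mg/L × 0.74 L = 69.116 mg
magnesium sulfate: C1V1 = C2V2 → 6.21 mM × 740 mL ÷ 668 mM = 6.879 mL
copper sulfate pentahydrate: 13.2 mg/L × 0.74 L = 9.768 mg
maltose: 1.72% w/v = 17.2 g/L → 17.2 × 0.74 L = 12.728 g
thiamine hydrochloride: 15.3 mg/L × 0.74 L = 11.322 mg
carbenicillin: dilute stock: 169 µg/mL × 740 mL ÷ 100000 µg/mL = 1.251 mL

EDTA disodium salt 69.116 mg; magnesium sulfate 6.879 mL; copper sulfate pentahydrate 9.768 mg; maltose 12.728 g; thiamine hydrochloride 11.322 mg; carbenicillin 1.251 mL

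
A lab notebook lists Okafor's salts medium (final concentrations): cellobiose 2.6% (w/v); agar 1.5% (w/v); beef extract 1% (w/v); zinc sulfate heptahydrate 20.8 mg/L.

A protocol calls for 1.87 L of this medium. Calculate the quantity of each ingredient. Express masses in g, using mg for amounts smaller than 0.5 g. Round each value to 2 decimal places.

cellobiose 48.62 g; agar 28.05 g; beef extract 18.70 g; zinc sulfate heptahydrate 38.90 mg

Working volume: 1.87 L.
cellobiose: 2.6% w/v = 26 g/L → 26 × 1.87 L = 48.62 g
agar: 1.5 g per 100 mL × 1870 mL ÷ 100 = 28.05 g
beef extract: 1 g per 100 mL × 1870 mL ÷ 100 = 18.70 g
zinc sulfate heptahydrate: 20.8 mg/L × 1.87 L = 38.90 mg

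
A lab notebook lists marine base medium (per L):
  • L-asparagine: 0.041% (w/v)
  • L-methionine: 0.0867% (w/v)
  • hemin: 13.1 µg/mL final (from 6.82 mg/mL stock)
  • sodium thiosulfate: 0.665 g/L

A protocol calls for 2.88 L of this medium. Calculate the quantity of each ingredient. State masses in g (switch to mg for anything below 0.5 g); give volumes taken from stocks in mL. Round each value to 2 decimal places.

Scale factor relative to 1 L: 2.88.
L-asparagine: 0.041 g per 100 mL × 2880 mL ÷ 100 = 1.18 g
L-methionine: 0.0867% w/v = 0.867 g/L → 0.867 × 2.88 L = 2.50 g
hemin: C1V1 = C2V2 → 13.1 µg/mL × 2880 mL ÷ 6820 µg/mL = 5.53 mL
sodium thiosulfate: 0.665 g/L × 2.88 L = 1.92 g

L-asparagine 1.18 g; L-methionine 2.50 g; hemin 5.53 mL; sodium thiosulfate 1.92 g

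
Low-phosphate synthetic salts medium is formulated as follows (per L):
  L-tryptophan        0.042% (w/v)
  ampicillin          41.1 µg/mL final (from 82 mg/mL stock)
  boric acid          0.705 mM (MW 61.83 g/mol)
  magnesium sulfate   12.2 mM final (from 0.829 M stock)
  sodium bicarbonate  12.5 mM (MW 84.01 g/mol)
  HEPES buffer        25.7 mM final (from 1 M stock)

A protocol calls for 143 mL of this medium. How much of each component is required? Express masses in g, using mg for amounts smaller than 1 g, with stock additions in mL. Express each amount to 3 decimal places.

L-tryptophan 60.060 mg; ampicillin 0.072 mL; boric acid 6.233 mg; magnesium sulfate 2.104 mL; sodium bicarbonate 150.168 mg; HEPES buffer 3.675 mL

Working volume: 143 mL = 0.143 L.
L-tryptophan: 0.042 g per 100 mL × 143 mL ÷ 100 = 0.06006 g = 60.060 mg
ampicillin: V = C2·V2/C1 = 41.1 µg/mL × 143 mL ÷ 82000 µg/mL = 0.072 mL
boric acid: 0.705 mmol/L × 61.83 mg/mmol × 0.143 L = 6.233 mg
magnesium sulfate: V = C2·V2/C1 = 12.2 mM × 143 mL ÷ 829 mM = 2.104 mL
sodium bicarbonate: 12.5 mmol/L × 84.01 mg/mmol × 0.143 L = 150.168 mg
HEPES buffer: C1V1 = C2V2 → 25.7 mM × 143 mL ÷ 1000 mM = 3.675 mL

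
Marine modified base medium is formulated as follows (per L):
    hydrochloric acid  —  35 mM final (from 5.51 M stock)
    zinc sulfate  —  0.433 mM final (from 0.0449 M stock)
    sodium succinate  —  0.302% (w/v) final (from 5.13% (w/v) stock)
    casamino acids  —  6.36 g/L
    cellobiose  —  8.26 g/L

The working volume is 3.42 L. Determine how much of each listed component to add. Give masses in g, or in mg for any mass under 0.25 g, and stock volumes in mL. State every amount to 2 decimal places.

Scale factor relative to 1 L: 3.42.
hydrochloric acid: C1V1 = C2V2 → 35 mM × 3420 mL ÷ 5510 mM = 21.72 mL
zinc sulfate: C1V1 = C2V2 → 0.433 mM × 3420 mL ÷ 44.9 mM = 32.98 mL
sodium succinate: dilute stock: 0.302% ÷ 5.13% × 3420 mL = 201.33 mL
casamino acids: 6.36 g/L × 3.42 L = 21.75 g
cellobiose: 8.26 g/L × 3.42 L = 28.25 g

hydrochloric acid 21.72 mL; zinc sulfate 32.98 mL; sodium succinate 201.33 mL; casamino acids 21.75 g; cellobiose 28.25 g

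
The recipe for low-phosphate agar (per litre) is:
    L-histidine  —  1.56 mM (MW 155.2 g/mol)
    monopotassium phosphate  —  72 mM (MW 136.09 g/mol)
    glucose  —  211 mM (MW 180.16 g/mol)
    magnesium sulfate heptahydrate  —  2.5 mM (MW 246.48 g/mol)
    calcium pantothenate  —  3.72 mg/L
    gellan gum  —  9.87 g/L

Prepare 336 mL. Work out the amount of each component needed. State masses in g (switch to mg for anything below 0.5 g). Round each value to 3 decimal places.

Target volume = 336 mL = 0.336 L.
L-histidine: 1.56 mmol/L × 155.2 mg/mmol × 0.336 L = 81.350 mg
monopotassium phosphate: 72 mmol/L × 136.09 g/mol × 0.336 L ÷ 1000 = 3.292 g
glucose: 211 mmol/L × 180.16 g/mol × 0.336 L ÷ 1000 = 12.773 g
magnesium sulfate heptahydrate: 2.5 mmol/L × 246.48 mg/mmol × 0.336 L = 207.043 mg
calcium pantothenate: 3.72 mg/L × 0.336 L = 1.250 mg
gellan gum: 9.87 g/L × 0.336 L = 3.316 g

L-histidine 81.350 mg; monopotassium phosphate 3.292 g; glucose 12.773 g; magnesium sulfate heptahydrate 207.043 mg; calcium pantothenate 1.250 mg; gellan gum 3.316 g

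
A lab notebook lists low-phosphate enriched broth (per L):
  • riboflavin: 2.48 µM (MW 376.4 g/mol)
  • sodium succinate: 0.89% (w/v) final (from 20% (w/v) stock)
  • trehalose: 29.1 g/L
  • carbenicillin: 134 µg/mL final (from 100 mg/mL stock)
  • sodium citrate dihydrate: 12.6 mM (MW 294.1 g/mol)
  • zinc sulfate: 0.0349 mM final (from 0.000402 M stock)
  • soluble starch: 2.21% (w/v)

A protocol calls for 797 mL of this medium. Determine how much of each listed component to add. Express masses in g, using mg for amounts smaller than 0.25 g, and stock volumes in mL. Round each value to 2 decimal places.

riboflavin 0.74 mg; sodium succinate 35.47 mL; trehalose 23.19 g; carbenicillin 1.07 mL; sodium citrate dihydrate 2.95 g; zinc sulfate 69.19 mL; soluble starch 17.61 g

Scale factor relative to 1 L: 0.797.
riboflavin: 2.48 µmol/L × 376.4 g/mol × 0.797 L ÷ 1000 = 0.74 mg
sodium succinate: V = C2·V2/C1 = 0.89% ÷ 20% × 797 mL = 35.47 mL
trehalose: 29.1 g/L × 0.797 L = 23.19 g
carbenicillin: V = C2·V2/C1 = 134 µg/mL × 797 mL ÷ 100000 µg/mL = 1.07 mL
sodium citrate dihydrate: 12.6 mmol/L × 294.1 g/mol × 0.797 L ÷ 1000 = 2.95 g
zinc sulfate: V = C2·V2/C1 = 0.0349 mM × 797 mL ÷ 0.402 mM = 69.19 mL
soluble starch: 2.21% w/v = 22.1 g/L → 22.1 × 0.797 L = 17.61 g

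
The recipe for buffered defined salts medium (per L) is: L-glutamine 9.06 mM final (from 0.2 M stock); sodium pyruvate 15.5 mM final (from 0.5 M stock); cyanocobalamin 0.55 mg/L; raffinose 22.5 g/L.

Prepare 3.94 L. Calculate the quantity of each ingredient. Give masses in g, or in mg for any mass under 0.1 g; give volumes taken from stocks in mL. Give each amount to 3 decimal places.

Scale factor relative to 1 L: 3.94.
L-glutamine: dilute stock: 9.06 mM × 3940 mL ÷ 200 mM = 178.482 mL
sodium pyruvate: V = C2·V2/C1 = 15.5 mM × 3940 mL ÷ 500 mM = 122.140 mL
cyanocobalamin: 0.55 mg/L × 3.94 L = 2.167 mg
raffinose: 22.5 g/L × 3.94 L = 88.650 g

L-glutamine 178.482 mL; sodium pyruvate 122.140 mL; cyanocobalamin 2.167 mg; raffinose 88.650 g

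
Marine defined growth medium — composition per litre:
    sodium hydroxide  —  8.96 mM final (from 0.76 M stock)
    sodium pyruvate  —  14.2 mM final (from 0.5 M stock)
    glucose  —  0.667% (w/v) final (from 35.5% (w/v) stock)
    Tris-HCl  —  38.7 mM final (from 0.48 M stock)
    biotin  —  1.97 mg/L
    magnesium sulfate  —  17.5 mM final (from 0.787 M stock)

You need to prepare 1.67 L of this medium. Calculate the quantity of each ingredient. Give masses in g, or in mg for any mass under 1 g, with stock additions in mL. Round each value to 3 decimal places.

sodium hydroxide 19.688 mL; sodium pyruvate 47.428 mL; glucose 31.377 mL; Tris-HCl 134.644 mL; biotin 3.290 mg; magnesium sulfate 37.135 mL

Working volume: 1.67 L.
sodium hydroxide: dilute stock: 8.96 mM × 1670 mL ÷ 760 mM = 19.688 mL
sodium pyruvate: C1V1 = C2V2 → 14.2 mM × 1670 mL ÷ 500 mM = 47.428 mL
glucose: dilute stock: 0.667% ÷ 35.5% × 1670 mL = 31.377 mL
Tris-HCl: C1V1 = C2V2 → 38.7 mM × 1670 mL ÷ 480 mM = 134.644 mL
biotin: 1.97 mg/L × 1.67 L = 3.290 mg
magnesium sulfate: dilute stock: 17.5 mM × 1670 mL ÷ 787 mM = 37.135 mL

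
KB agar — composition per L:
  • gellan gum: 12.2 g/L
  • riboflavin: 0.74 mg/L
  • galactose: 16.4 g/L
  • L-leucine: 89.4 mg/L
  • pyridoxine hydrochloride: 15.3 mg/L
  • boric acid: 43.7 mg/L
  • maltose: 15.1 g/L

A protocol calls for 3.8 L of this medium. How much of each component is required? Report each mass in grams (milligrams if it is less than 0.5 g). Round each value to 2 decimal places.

Scale factor relative to 1 L: 3.8.
gellan gum: 12.2 g/L × 3.8 L = 46.36 g
riboflavin: 0.74 mg/L × 3.8 L = 2.81 mg
galactose: 16.4 g/L × 3.8 L = 62.32 g
L-leucine: 89.4 mg/L × 3.8 L = 339.72 mg
pyridoxine hydrochloride: 15.3 mg/L × 3.8 L = 58.14 mg
boric acid: 43.7 mg/L × 3.8 L = 166.06 mg
maltose: 15.1 g/L × 3.8 L = 57.38 g

gellan gum 46.36 g; riboflavin 2.81 mg; galactose 62.32 g; L-leucine 339.72 mg; pyridoxine hydrochloride 58.14 mg; boric acid 166.06 mg; maltose 57.38 g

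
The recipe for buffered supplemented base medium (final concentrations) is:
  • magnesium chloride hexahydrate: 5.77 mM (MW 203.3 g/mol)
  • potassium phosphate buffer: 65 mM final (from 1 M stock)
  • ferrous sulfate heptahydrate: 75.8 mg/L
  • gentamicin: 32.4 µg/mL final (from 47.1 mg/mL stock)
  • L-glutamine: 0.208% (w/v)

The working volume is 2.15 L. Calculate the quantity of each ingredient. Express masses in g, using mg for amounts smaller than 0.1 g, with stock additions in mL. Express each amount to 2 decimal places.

magnesium chloride hexahydrate 2.52 g; potassium phosphate buffer 139.75 mL; ferrous sulfate heptahydrate 0.16 g; gentamicin 1.48 mL; L-glutamine 4.47 g

Scale factor relative to 1 L: 2.15.
magnesium chloride hexahydrate: 5.77 mmol/L × 203.3 g/mol × 2.15 L ÷ 1000 = 2.52 g
potassium phosphate buffer: V = C2·V2/C1 = 65 mM × 2150 mL ÷ 1000 mM = 139.75 mL
ferrous sulfate heptahydrate: 75.8 mg/L × 2.15 L = 162.97 mg = 0.16 g
gentamicin: C1V1 = C2V2 → 32.4 µg/mL × 2150 mL ÷ 47100 µg/mL = 1.48 mL
L-glutamine: 0.208 g per 100 mL × 2150 mL ÷ 100 = 4.47 g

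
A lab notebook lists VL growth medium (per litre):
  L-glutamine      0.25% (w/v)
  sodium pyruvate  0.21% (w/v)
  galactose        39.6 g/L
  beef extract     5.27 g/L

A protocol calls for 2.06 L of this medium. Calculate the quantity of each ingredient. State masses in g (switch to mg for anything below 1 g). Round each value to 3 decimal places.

Working volume: 2.06 L.
L-glutamine: 0.25 g per 100 mL × 2060 mL ÷ 100 = 5.150 g
sodium pyruvate: 0.21% w/v = 2.1 g/L → 2.1 × 2.06 L = 4.326 g
galactose: 39.6 g/L × 2.06 L = 81.576 g
beef extract: 5.27 g/L × 2.06 L = 10.856 g

L-glutamine 5.150 g; sodium pyruvate 4.326 g; galactose 81.576 g; beef extract 10.856 g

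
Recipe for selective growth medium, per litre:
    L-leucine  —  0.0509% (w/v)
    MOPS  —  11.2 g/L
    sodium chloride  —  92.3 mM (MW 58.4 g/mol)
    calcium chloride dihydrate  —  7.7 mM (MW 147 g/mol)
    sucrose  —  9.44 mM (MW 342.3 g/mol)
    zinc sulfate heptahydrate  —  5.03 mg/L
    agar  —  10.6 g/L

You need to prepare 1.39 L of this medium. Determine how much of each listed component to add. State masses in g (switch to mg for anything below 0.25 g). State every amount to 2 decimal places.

L-leucine 0.71 g; MOPS 15.57 g; sodium chloride 7.49 g; calcium chloride dihydrate 1.57 g; sucrose 4.49 g; zinc sulfate heptahydrate 6.99 mg; agar 14.73 g

Working volume: 1.39 L.
L-leucine: 0.0509% w/v = 0.509 g/L → 0.509 × 1.39 L = 0.71 g
MOPS: 11.2 g/L × 1.39 L = 15.57 g
sodium chloride: 92.3 mmol/L × 58.4 g/mol × 1.39 L ÷ 1000 = 7.49 g
calcium chloride dihydrate: 7.7 mmol/L × 147 g/mol × 1.39 L ÷ 1000 = 1.57 g
sucrose: 9.44 mmol/L × 342.3 g/mol × 1.39 L ÷ 1000 = 4.49 g
zinc sulfate heptahydrate: 5.03 mg/L × 1.39 L = 6.99 mg
agar: 10.6 g/L × 1.39 L = 14.73 g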